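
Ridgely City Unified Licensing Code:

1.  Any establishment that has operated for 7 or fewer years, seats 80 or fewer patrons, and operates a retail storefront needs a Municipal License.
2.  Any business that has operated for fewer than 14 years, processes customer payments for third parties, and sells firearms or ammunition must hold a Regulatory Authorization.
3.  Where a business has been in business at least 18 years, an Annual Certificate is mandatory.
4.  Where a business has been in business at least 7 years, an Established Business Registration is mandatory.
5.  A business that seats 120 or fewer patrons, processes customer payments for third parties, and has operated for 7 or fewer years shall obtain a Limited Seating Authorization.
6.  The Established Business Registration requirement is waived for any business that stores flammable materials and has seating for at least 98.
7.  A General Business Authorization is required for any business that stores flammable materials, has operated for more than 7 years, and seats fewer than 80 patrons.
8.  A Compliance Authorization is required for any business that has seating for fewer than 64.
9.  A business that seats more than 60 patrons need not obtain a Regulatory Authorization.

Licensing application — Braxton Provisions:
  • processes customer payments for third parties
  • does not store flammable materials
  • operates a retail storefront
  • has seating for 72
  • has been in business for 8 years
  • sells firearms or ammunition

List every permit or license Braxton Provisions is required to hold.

Established Business Registration

1. years in business 8 > 7; seating 72 ≤ 80; operates a retail storefront → Municipal License not required.
2. years in business 8 < 14; processes customer payments for third parties; sells firearms or ammunition → Regulatory Authorization required.
3. years in business 8 < 18 → Annual Certificate not required.
4. years in business 8 ≥ 7 → Established Business Registration required.
5. seating 72 ≤ 120; processes customer payments for third parties; years in business 8 > 7 → Limited Seating Authorization not required.
6. does not store flammable materials; seating 72 < 98 → Established Business Registration exemption does not apply.
7. does not store flammable materials; years in business 8 > 7; seating 72 < 80 → General Business Authorization not required.
8. seating 72 ≥ 64 → Compliance Authorization not required.
9. seating 72 > 60 → exempt from Regulatory Authorization.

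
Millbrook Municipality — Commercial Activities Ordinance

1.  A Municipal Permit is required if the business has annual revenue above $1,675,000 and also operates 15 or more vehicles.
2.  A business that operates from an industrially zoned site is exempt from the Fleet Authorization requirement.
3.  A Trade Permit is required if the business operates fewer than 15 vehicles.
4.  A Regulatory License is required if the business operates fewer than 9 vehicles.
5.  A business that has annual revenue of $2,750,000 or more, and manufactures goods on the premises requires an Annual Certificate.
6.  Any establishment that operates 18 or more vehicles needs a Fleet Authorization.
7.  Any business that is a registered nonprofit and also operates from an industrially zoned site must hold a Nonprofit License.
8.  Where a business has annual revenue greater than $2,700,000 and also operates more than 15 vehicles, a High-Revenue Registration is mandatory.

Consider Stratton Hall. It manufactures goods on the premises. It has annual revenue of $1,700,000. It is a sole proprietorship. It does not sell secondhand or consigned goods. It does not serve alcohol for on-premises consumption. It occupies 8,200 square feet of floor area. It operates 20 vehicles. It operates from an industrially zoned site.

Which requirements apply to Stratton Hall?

1. revenue $1,700,000 > $1,675,000; vehicles 20 ≥ 15 → Municipal Permit required.
2. operates from an industrially zoned site → exempt from Fleet Authorization.
3. vehicles 20 ≥ 15 → Trade Permit not required.
4. vehicles 20 ≥ 9 → Regulatory License not required.
5. revenue $1,700,000 < $2,750,000; manufactures goods on the premises → Annual Certificate not required.
6. vehicles 20 ≥ 18 → Fleet Authorization required.
7. is a sole proprietorship (not: is a registered nonprofit); operates from an industrially zoned site → Nonprofit License not required.
8. revenue $1,700,000 ≤ $2,700,000; vehicles 20 > 15 → High-Revenue Registration not required.

Municipal Permit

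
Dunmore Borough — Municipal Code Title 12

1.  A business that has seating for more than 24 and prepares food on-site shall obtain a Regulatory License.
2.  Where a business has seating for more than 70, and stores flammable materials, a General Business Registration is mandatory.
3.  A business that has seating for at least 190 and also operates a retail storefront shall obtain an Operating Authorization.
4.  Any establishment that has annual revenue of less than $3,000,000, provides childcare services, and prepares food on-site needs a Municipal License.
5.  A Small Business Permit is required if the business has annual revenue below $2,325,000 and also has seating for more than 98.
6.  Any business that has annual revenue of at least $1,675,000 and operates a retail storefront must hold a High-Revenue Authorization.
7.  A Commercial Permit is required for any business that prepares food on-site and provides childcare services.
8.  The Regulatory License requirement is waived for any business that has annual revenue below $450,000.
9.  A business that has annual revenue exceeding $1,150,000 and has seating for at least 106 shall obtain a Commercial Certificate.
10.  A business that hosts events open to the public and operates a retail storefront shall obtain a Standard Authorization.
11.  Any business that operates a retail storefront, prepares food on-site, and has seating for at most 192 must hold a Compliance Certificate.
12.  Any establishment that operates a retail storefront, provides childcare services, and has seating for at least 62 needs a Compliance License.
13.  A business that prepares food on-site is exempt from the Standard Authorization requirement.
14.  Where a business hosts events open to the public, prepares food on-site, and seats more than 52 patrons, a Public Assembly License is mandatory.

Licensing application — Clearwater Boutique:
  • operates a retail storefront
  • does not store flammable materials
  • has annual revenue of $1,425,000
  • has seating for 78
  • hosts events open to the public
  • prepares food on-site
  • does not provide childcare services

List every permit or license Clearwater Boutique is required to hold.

Compliance Certificate, Public Assembly License, Regulatory License

1. seating 78 > 24; prepares food on-site → Regulatory License required.
2. seating 78 > 70; does not store flammable materials → General Business Registration not required.
3. seating 78 < 190; operates a retail storefront → Operating Authorization not required.
4. revenue $1,425,000 < $3,000,000; does not provide childcare services; prepares food on-site → Municipal License not required.
5. revenue $1,425,000 < $2,325,000; seating 78 ≤ 98 → Small Business Permit not required.
6. revenue $1,425,000 < $1,675,000; operates a retail storefront → High-Revenue Authorization not required.
7. prepares food on-site; does not provide childcare services → Commercial Permit not required.
8. revenue $1,425,000 ≥ $450,000 → Regulatory License exemption does not apply.
9. revenue $1,425,000 > $1,150,000; seating 78 < 106 → Commercial Certificate not required.
10. hosts events open to the public; operates a retail storefront → Standard Authorization required.
11. operates a retail storefront; prepares food on-site; seating 78 ≤ 192 → Compliance Certificate required.
12. operates a retail storefront; does not provide childcare services; seating 78 ≥ 62 → Compliance License not required.
13. prepares food on-site → exempt from Standard Authorization.
14. hosts events open to the public; prepares food on-site; seating 78 > 52 → Public Assembly License required.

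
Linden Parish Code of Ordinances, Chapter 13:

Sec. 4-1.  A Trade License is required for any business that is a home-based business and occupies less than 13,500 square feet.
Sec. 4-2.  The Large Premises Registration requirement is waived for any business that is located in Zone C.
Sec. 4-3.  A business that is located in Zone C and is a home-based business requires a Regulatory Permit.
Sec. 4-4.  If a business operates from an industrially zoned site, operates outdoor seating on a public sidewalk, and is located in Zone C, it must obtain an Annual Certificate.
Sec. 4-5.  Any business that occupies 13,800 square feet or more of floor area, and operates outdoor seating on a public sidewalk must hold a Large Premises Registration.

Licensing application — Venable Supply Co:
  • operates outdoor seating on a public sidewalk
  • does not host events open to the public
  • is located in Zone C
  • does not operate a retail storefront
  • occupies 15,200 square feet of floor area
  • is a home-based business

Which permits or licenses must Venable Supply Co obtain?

Regulatory Permit

Sec. 4-1. is a home-based business; floor area 15,200 square feet ≥ 13,500 square feet → Trade License not required.
Sec. 4-2. is located in Zone C → exempt from Large Premises Registration.
Sec. 4-3. is located in Zone C; is a home-based business → Regulatory Permit required.
Sec. 4-4. is a home-based business (not: operates from an industrially zoned site); operates outdoor seating on a public sidewalk; is located in Zone C → Annual Certificate not required.
Sec. 4-5. floor area 15,200 square feet ≥ 13,800 square feet; operates outdoor seating on a public sidewalk → Large Premises Registration required.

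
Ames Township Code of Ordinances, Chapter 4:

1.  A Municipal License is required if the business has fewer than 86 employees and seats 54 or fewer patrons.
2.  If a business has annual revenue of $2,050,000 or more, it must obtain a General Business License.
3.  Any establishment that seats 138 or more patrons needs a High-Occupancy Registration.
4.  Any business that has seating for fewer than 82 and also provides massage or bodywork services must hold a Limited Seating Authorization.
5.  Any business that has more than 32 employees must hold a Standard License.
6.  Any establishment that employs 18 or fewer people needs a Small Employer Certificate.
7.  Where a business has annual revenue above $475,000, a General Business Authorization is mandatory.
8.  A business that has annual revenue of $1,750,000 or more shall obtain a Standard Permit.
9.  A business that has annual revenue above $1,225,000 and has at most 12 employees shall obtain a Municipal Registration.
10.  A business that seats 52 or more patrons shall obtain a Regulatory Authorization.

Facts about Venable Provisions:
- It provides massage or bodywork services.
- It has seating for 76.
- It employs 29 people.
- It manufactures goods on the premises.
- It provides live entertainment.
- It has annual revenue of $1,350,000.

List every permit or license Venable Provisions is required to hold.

1. employees 29 < 86; seating 76 > 54 → Municipal License not required.
2. revenue $1,350,000 < $2,050,000 → General Business License not required.
3. seating 76 < 138 → High-Occupancy Registration not required.
4. seating 76 < 82; provides massage or bodywork services → Limited Seating Authorization required.
5. employees 29 ≤ 32 → Standard License not required.
6. employees 29 > 18 → Small Employer Certificate not required.
7. revenue $1,350,000 > $475,000 → General Business Authorization required.
8. revenue $1,350,000 < $1,750,000 → Standard Permit not required.
9. revenue $1,350,000 > $1,225,000; employees 29 > 12 → Municipal Registration not required.
10. seating 76 ≥ 52 → Regulatory Authorization required.

General Business Authorization, Limited Seating Authorization, Regulatory Authorization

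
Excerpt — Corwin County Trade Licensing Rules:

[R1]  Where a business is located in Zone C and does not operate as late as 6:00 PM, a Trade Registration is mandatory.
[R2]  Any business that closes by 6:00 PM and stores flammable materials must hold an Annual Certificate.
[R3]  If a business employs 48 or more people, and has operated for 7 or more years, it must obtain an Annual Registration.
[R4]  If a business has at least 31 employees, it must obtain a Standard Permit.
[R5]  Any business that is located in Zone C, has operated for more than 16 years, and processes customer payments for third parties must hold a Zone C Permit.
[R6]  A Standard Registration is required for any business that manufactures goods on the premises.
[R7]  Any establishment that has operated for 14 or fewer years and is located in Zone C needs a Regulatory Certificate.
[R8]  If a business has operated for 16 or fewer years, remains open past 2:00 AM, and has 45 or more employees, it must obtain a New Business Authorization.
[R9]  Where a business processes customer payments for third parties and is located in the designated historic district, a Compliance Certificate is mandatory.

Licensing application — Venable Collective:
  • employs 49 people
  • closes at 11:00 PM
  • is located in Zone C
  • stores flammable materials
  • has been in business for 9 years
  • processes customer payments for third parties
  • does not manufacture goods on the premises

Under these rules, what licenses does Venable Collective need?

Annual Registration, Regulatory Certificate, Standard Permit

[R1] is located in Zone C; closes 11:00 PM, after 6:00 PM → Trade Registration not required.
[R2] closes 11:00 PM, after 6:00 PM; stores flammable materials → Annual Certificate not required.
[R3] employees 49 ≥ 48; years in business 9 ≥ 7 → Annual Registration required.
[R4] employees 49 ≥ 31 → Standard Permit required.
[R5] is located in Zone C; years in business 9 ≤ 16; processes customer payments for third parties → Zone C Permit not required.
[R6] does not manufacture goods on the premises → Standard Registration not required.
[R7] years in business 9 ≤ 14; is located in Zone C → Regulatory Certificate required.
[R8] years in business 9 ≤ 16; closes 11:00 PM, at/before 2:00 AM; employees 49 ≥ 45 → New Business Authorization not required.
[R9] processes customer payments for third parties; is located in Zone C (not: is located in the designated historic district) → Compliance Certificate not required.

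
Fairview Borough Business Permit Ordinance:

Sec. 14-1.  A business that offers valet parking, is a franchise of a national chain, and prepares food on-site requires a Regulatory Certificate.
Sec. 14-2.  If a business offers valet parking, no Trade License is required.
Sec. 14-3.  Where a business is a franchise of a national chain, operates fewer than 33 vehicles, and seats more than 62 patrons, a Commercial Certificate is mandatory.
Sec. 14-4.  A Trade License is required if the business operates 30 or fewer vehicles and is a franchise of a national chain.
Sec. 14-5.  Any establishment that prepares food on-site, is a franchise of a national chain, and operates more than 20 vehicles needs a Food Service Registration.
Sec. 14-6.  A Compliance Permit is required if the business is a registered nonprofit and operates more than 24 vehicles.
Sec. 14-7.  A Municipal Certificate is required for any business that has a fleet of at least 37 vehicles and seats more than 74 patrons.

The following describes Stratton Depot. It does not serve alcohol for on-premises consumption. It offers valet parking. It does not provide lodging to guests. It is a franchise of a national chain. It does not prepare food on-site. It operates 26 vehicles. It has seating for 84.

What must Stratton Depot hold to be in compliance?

Sec. 14-1. offers valet parking; is a franchise of a national chain; does not prepare food on-site → Regulatory Certificate not required.
Sec. 14-2. offers valet parking → exempt from Trade License.
Sec. 14-3. is a franchise of a national chain; vehicles 26 < 33; seating 84 > 62 → Commercial Certificate required.
Sec. 14-4. vehicles 26 ≤ 30; is a franchise of a national chain → Trade License required.
Sec. 14-5. does not prepare food on-site; is a franchise of a national chain; vehicles 26 > 20 → Food Service Registration not required.
Sec. 14-6. is a franchise of a national chain (not: is a registered nonprofit); vehicles 26 > 24 → Compliance Permit not required.
Sec. 14-7. vehicles 26 < 37; seating 84 > 74 → Municipal Certificate not required.

Commercial Certificate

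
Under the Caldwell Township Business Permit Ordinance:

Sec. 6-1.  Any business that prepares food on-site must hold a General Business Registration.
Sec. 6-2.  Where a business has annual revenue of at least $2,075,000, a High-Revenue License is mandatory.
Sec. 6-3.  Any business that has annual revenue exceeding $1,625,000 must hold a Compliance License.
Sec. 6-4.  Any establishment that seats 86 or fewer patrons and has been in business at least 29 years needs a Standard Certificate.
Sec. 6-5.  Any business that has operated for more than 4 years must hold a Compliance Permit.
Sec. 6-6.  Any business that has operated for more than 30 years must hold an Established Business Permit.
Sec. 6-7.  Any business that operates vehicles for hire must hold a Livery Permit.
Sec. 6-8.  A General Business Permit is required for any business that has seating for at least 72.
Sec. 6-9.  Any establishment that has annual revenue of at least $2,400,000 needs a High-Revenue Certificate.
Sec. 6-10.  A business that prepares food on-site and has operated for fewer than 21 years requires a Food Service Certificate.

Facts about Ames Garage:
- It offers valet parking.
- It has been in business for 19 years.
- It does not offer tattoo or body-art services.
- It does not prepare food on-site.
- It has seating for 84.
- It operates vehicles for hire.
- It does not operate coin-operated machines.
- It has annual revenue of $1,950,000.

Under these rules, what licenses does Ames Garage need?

Sec. 6-1. does not prepare food on-site → General Business Registration not required.
Sec. 6-2. revenue $1,950,000 < $2,075,000 → High-Revenue License not required.
Sec. 6-3. revenue $1,950,000 > $1,625,000 → Compliance License required.
Sec. 6-4. seating 84 ≤ 86; years in business 19 < 29 → Standard Certificate not required.
Sec. 6-5. years in business 19 > 4 → Compliance Permit required.
Sec. 6-6. years in business 19 ≤ 30 → Established Business Permit not required.
Sec. 6-7. operates vehicles for hire → Livery Permit required.
Sec. 6-8. seating 84 ≥ 72 → General Business Permit required.
Sec. 6-9. revenue $1,950,000 < $2,400,000 → High-Revenue Certificate not required.
Sec. 6-10. does not prepare food on-site; years in business 19 < 21 → Food Service Certificate not required.

Compliance License, Compliance Permit, General Business Permit, Livery Permit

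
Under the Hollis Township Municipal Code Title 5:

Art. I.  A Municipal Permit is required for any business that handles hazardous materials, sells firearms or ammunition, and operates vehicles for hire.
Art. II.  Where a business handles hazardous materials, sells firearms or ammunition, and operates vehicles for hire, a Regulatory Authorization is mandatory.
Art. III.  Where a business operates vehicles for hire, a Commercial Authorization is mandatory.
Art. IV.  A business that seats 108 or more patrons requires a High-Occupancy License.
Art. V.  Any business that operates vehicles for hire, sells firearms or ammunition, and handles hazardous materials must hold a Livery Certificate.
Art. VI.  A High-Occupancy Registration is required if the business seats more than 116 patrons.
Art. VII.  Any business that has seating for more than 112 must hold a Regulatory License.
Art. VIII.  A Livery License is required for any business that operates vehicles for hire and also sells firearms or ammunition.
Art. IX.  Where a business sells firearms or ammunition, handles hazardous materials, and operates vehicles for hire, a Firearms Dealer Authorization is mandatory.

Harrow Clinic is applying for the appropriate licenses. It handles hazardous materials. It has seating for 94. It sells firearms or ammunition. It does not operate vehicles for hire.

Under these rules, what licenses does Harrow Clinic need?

Art. I. handles hazardous materials; sells firearms or ammunition; does not operate vehicles for hire → Municipal Permit not required.
Art. II. handles hazardous materials; sells firearms or ammunition; does not operate vehicles for hire → Regulatory Authorization not required.
Art. III. does not operate vehicles for hire → Commercial Authorization not required.
Art. IV. seating 94 < 108 → High-Occupancy License not required.
Art. V. does not operate vehicles for hire; sells firearms or ammunition; handles hazardous materials → Livery Certificate not required.
Art. VI. seating 94 ≤ 116 → High-Occupancy Registration not required.
Art. VII. seating 94 ≤ 112 → Regulatory License not required.
Art. VIII. does not operate vehicles for hire; sells firearms or ammunition → Livery License not required.
Art. IX. sells firearms or ammunition; handles hazardous materials; does not operate vehicles for hire → Firearms Dealer Authorization not required.

None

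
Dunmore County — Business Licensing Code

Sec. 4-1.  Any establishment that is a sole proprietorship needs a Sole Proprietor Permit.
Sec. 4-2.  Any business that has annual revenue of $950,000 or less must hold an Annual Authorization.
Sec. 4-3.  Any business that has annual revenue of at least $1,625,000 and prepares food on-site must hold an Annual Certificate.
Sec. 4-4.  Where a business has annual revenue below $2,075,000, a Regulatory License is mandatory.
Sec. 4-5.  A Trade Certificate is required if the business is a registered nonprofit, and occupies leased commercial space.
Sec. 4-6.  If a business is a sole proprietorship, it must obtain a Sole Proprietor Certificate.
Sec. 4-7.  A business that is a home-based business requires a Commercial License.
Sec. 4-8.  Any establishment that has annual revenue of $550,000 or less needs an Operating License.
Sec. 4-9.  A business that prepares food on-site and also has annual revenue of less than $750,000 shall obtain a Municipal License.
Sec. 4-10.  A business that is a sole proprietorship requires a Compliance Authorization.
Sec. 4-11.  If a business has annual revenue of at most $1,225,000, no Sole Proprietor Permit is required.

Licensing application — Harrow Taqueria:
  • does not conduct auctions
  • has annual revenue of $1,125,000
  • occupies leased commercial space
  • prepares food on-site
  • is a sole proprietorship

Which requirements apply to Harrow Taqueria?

Sec. 4-1. is a sole proprietorship → Sole Proprietor Permit required.
Sec. 4-2. revenue $1,125,000 > $950,000 → Annual Authorization not required.
Sec. 4-3. revenue $1,125,000 < $1,625,000; prepares food on-site → Annual Certificate not required.
Sec. 4-4. revenue $1,125,000 < $2,075,000 → Regulatory License required.
Sec. 4-5. is a sole proprietorship (not: is a registered nonprofit); occupies leased commercial space → Trade Certificate not required.
Sec. 4-6. is a sole proprietorship → Sole Proprietor Certificate required.
Sec. 4-7. occupies leased commercial space (not: is a home-based business) → Commercial License not required.
Sec. 4-8. revenue $1,125,000 > $550,000 → Operating License not required.
Sec. 4-9. prepares food on-site; revenue $1,125,000 ≥ $750,000 → Municipal License not required.
Sec. 4-10. is a sole proprietorship → Compliance Authorization required.
Sec. 4-11. revenue $1,125,000 ≤ $1,225,000 → exempt from Sole Proprietor Permit.

Compliance Authorization, Regulatory License, Sole Proprietor Certificate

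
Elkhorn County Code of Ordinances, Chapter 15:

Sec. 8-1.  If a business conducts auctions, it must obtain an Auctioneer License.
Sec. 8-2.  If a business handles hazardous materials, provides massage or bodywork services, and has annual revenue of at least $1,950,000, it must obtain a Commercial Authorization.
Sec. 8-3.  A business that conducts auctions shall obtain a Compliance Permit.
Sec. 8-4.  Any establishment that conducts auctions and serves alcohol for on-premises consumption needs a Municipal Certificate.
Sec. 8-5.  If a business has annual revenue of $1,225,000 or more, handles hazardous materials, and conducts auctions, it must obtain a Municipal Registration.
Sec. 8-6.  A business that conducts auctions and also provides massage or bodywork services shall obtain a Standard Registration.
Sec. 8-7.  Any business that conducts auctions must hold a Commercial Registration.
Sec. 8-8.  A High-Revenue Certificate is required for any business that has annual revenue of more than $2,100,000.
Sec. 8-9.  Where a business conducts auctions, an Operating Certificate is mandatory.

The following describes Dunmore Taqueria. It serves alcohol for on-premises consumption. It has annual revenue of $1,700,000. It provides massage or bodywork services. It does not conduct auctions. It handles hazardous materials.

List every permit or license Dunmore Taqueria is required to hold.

Sec. 8-1. does not conduct auctions → Auctioneer License not required.
Sec. 8-2. handles hazardous materials; provides massage or bodywork services; revenue $1,700,000 < $1,950,000 → Commercial Authorization not required.
Sec. 8-3. does not conduct auctions → Compliance Permit not required.
Sec. 8-4. does not conduct auctions; serves alcohol for on-premises consumption → Municipal Certificate not required.
Sec. 8-5. revenue $1,700,000 ≥ $1,225,000; handles hazardous materials; does not conduct auctions → Municipal Registration not required.
Sec. 8-6. does not conduct auctions; provides massage or bodywork services → Standard Registration not required.
Sec. 8-7. does not conduct auctions → Commercial Registration not required.
Sec. 8-8. revenue $1,700,000 ≤ $2,100,000 → High-Revenue Certificate not required.
Sec. 8-9. does not conduct auctions → Operating Certificate not required.

None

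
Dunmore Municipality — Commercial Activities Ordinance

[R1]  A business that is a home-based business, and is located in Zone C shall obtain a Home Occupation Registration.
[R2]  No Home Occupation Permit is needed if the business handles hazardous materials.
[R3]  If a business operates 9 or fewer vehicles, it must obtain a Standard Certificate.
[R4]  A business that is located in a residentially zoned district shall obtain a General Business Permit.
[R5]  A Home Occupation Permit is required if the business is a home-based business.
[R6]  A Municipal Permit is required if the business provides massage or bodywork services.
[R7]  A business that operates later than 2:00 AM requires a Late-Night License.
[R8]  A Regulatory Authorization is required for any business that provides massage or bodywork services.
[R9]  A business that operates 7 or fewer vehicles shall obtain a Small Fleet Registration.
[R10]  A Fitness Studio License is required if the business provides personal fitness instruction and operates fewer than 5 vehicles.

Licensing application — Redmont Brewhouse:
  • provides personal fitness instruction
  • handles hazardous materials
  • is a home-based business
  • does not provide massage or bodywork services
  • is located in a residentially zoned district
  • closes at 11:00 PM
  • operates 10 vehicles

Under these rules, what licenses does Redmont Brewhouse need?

[R1] is a home-based business; is located in a residentially zoned district (not: is located in Zone C) → Home Occupation Registration not required.
[R2] handles hazardous materials → exempt from Home Occupation Permit.
[R3] vehicles 10 > 9 → Standard Certificate not required.
[R4] is located in a residentially zoned district → General Business Permit required.
[R5] is a home-based business → Home Occupation Permit required.
[R6] does not provide massage or bodywork services → Municipal Permit not required.
[R7] closes 11:00 PM, at/before 2:00 AM → Late-Night License not required.
[R8] does not provide massage or bodywork services → Regulatory Authorization not required.
[R9] vehicles 10 > 7 → Small Fleet Registration not required.
[R10] provides personal fitness instruction; vehicles 10 ≥ 5 → Fitness Studio License not required.

General Business Permit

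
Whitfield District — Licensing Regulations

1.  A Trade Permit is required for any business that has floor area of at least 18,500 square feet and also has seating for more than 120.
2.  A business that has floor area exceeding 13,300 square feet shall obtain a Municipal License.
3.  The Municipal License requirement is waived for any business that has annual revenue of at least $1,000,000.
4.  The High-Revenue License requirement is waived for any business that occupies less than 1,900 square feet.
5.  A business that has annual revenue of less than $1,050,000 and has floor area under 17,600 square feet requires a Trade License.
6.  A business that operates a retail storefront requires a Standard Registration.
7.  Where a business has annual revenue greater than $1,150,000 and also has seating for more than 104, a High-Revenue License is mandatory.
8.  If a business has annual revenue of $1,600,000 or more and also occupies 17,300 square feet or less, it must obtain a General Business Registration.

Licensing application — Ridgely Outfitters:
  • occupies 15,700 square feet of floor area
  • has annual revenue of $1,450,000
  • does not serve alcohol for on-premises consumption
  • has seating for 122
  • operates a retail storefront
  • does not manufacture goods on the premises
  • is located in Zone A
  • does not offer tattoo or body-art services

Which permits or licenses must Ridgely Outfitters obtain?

High-Revenue License, Standard Registration

1. floor area 15,700 square feet < 18,500 square feet; seating 122 > 120 → Trade Permit not required.
2. floor area 15,700 square feet > 13,300 square feet → Municipal License required.
3. revenue $1,450,000 ≥ $1,000,000 → exempt from Municipal License.
4. floor area 15,700 square feet ≥ 1,900 square feet → High-Revenue License exemption does not apply.
5. revenue $1,450,000 ≥ $1,050,000; floor area 15,700 square feet < 17,600 square feet → Trade License not required.
6. operates a retail storefront → Standard Registration required.
7. revenue $1,450,000 > $1,150,000; seating 122 > 104 → High-Revenue License required.
8. revenue $1,450,000 < $1,600,000; floor area 15,700 square feet ≤ 17,300 square feet → General Business Registration not required.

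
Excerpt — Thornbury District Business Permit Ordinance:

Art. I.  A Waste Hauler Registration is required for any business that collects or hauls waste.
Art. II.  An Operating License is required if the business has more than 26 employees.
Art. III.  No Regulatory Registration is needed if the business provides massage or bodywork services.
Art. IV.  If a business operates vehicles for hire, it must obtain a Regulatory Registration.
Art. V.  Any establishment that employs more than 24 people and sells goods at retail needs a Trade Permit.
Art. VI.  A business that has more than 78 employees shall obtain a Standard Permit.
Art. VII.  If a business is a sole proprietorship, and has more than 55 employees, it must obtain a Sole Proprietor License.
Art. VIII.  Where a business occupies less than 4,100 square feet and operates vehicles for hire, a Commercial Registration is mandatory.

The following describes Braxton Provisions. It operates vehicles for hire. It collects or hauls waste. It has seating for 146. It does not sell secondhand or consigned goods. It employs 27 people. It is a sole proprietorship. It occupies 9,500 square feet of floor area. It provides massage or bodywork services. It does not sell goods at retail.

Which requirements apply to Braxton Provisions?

Operating License, Waste Hauler Registration

Art. I. collects or hauls waste → Waste Hauler Registration required.
Art. II. employees 27 > 26 → Operating License required.
Art. III. provides massage or bodywork services → exempt from Regulatory Registration.
Art. IV. operates vehicles for hire → Regulatory Registration required.
Art. V. employees 27 > 24; does not sell goods at retail → Trade Permit not required.
Art. VI. employees 27 ≤ 78 → Standard Permit not required.
Art. VII. is a sole proprietorship; employees 27 ≤ 55 → Sole Proprietor License not required.
Art. VIII. floor area 9,500 square feet ≥ 4,100 square feet; operates vehicles for hire → Commercial Registration not required.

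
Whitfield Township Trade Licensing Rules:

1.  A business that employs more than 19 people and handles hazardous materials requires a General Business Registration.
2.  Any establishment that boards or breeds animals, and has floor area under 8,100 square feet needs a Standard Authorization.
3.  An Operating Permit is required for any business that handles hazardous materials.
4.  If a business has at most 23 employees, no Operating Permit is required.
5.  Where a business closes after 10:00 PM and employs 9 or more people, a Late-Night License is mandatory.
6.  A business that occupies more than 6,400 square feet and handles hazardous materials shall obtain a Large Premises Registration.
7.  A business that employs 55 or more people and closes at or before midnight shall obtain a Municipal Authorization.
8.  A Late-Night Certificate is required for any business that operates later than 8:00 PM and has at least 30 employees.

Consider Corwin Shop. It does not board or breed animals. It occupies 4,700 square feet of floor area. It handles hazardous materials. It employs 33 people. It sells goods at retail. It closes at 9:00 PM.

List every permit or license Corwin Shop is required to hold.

1. employees 33 > 19; handles hazardous materials → General Business Registration required.
2. does not board or breed animals; floor area 4,700 square feet < 8,100 square feet → Standard Authorization not required.
3. handles hazardous materials → Operating Permit required.
4. employees 33 > 23 → Operating Permit exemption does not apply.
5. closes 9:00 PM, at/before 10:00 PM; employees 33 ≥ 9 → Late-Night License not required.
6. floor area 4,700 square feet ≤ 6,400 square feet; handles hazardous materials → Large Premises Registration not required.
7. employees 33 < 55; closes 9:00 PM, at/before midnight → Municipal Authorization not required.
8. closes 9:00 PM, after 8:00 PM; employees 33 ≥ 30 → Late-Night Certificate required.

General Business Registration, Late-Night Certificate, Operating Permit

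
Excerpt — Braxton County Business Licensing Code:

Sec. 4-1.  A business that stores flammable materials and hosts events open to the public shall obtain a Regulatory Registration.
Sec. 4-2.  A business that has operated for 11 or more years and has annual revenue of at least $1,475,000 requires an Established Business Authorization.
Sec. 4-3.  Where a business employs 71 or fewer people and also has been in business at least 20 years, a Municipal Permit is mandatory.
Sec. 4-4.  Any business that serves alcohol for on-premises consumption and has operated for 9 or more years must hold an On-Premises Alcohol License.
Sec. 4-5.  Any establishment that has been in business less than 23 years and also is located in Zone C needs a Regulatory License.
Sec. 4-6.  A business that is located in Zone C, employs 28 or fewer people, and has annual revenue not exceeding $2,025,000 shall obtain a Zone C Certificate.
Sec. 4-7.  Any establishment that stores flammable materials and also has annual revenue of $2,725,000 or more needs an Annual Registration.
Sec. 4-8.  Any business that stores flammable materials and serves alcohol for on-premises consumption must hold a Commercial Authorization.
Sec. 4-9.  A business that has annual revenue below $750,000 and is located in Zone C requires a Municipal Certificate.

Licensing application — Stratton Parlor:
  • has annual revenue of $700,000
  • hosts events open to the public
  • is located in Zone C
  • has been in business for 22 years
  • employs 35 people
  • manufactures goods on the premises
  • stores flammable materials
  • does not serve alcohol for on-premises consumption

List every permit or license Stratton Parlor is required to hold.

Sec. 4-1. stores flammable materials; hosts events open to the public → Regulatory Registration required.
Sec. 4-2. years in business 22 ≥ 11; revenue $700,000 < $1,475,000 → Established Business Authorization not required.
Sec. 4-3. employees 35 ≤ 71; years in business 22 ≥ 20 → Municipal Permit required.
Sec. 4-4. does not serve alcohol for on-premises consumption; years in business 22 ≥ 9 → On-Premises Alcohol License not required.
Sec. 4-5. years in business 22 < 23; is located in Zone C → Regulatory License required.
Sec. 4-6. is located in Zone C; employees 35 > 28; revenue $700,000 ≤ $2,025,000 → Zone C Certificate not required.
Sec. 4-7. stores flammable materials; revenue $700,000 < $2,725,000 → Annual Registration not required.
Sec. 4-8. stores flammable materials; does not serve alcohol for on-premises consumption → Commercial Authorization not required.
Sec. 4-9. revenue $700,000 < $750,000; is located in Zone C → Municipal Certificate required.

Municipal Certificate, Municipal Permit, Regulatory License, Regulatory Registration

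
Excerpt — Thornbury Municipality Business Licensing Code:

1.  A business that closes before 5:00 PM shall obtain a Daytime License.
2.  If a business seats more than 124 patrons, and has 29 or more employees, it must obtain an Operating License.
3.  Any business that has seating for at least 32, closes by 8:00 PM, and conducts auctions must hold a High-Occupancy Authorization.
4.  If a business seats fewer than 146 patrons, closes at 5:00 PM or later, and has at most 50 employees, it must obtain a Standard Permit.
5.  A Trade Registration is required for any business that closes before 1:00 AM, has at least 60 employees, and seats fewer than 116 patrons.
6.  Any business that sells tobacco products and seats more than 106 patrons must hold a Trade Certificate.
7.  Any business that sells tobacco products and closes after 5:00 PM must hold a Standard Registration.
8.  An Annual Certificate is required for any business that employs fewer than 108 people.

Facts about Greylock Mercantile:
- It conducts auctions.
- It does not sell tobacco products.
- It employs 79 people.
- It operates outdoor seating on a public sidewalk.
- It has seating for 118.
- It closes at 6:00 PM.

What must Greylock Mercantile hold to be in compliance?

Annual Certificate, High-Occupancy Authorization

1. closes 6:00 PM, after 5:00 PM → Daytime License not required.
2. seating 118 ≤ 124; employees 79 ≥ 29 → Operating License not required.
3. seating 118 ≥ 32; closes 6:00 PM, at/before 8:00 PM; conducts auctions → High-Occupancy Authorization required.
4. seating 118 < 146; closes 6:00 PM, after 5:00 PM; employees 79 > 50 → Standard Permit not required.
5. closes 6:00 PM, at/before 1:00 AM; employees 79 ≥ 60; seating 118 ≥ 116 → Trade Registration not required.
6. does not sell tobacco products; seating 118 > 106 → Trade Certificate not required.
7. does not sell tobacco products; closes 6:00 PM, after 5:00 PM → Standard Registration not required.
8. employees 79 < 108 → Annual Certificate required.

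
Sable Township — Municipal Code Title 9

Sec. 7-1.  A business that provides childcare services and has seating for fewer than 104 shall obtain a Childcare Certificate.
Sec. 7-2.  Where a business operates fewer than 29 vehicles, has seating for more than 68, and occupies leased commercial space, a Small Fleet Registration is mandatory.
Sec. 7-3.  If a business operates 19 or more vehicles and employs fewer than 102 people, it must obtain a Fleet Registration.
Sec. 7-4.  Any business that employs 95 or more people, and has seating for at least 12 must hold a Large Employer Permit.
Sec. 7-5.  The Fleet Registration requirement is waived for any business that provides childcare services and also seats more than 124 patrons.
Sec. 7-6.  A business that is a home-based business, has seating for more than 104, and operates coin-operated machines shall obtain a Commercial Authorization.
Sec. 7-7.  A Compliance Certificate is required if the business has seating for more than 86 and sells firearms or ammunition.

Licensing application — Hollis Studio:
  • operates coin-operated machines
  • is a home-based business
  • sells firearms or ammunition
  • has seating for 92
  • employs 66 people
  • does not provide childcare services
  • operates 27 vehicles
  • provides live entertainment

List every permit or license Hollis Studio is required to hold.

Sec. 7-1. does not provide childcare services; seating 92 < 104 → Childcare Certificate not required.
Sec. 7-2. vehicles 27 < 29; seating 92 > 68; is a home-based business (not: occupies leased commercial space) → Small Fleet Registration not required.
Sec. 7-3. vehicles 27 ≥ 19; employees 66 < 102 → Fleet Registration required.
Sec. 7-4. employees 66 < 95; seating 92 ≥ 12 → Large Employer Permit not required.
Sec. 7-5. does not provide childcare services; seating 92 ≤ 124 → Fleet Registration exemption does not apply.
Sec. 7-6. is a home-based business; seating 92 ≤ 104; operates coin-operated machines → Commercial Authorization not required.
Sec. 7-7. seating 92 > 86; sells firearms or ammunition → Compliance Certificate required.

Compliance Certificate, Fleet Registration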